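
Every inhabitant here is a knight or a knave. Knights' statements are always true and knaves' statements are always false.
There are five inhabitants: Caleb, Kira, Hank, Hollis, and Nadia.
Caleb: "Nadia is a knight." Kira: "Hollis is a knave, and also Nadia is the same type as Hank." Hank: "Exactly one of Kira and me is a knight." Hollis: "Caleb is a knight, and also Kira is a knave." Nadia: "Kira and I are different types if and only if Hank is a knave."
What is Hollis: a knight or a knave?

Hollis is a knight.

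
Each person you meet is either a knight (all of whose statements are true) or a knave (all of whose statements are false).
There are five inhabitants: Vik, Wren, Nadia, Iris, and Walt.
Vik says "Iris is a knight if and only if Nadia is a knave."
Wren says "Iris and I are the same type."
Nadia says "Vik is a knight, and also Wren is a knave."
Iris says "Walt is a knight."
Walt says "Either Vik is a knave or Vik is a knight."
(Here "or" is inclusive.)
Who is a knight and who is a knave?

Vik is a knight, Wren is a knight, Nadia is a knave, Iris is a knight, and Walt is a knight.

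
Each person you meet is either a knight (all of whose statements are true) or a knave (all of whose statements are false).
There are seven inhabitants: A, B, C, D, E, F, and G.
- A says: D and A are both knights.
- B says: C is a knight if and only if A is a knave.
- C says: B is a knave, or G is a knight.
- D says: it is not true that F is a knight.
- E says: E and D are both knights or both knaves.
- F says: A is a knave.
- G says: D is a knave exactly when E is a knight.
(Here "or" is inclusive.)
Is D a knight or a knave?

Consistent assignments: {A=knight, B=knight, C=knave, D=knight, E=knight, F=knave, G=knave}; {A=knight, B=knave, C=knight, D=knight, E=knight, F=knave, G=knave}; {A=knight, B=knave, C=knight, D=knight, E=knave, F=knave, G=knight}
In every consistent assignment, D is a knight.

D is a knight.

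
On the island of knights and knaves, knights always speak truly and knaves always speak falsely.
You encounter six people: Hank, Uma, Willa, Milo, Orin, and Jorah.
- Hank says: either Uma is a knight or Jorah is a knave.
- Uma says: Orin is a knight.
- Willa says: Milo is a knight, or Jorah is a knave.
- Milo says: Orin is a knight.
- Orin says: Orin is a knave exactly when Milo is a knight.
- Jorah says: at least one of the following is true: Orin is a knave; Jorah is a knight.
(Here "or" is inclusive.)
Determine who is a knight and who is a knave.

Hank is a knave, so "either Uma is a knight or Jorah is a knave" must be False — and it is.
Uma is a knave, and the claim "Orin is a knight" is indeed False.
Willa is a knave, so "Milo is a knight, or Jorah is a knave" must be False — and it is.
Milo (knave): "Orin is a knight" — False. ✓
Orin is a knave; "Orin is a knave exactly when Milo is a knight" is False, as required.
Since Jorah is a knight, "at least one of the following is true: Orin is a knave; Jorah is a knight" needs to be true, which holds.

Hank is a knave, Uma is a knave, Willa is a knave, Milo is a knave, Orin is a knave, and Jorah is a knight.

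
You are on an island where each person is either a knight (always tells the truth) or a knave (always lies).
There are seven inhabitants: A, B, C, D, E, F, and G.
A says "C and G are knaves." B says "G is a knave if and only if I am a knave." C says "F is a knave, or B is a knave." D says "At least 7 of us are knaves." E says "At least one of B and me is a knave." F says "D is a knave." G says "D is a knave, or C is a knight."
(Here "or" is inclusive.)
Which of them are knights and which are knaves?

A is a knave, and the claim "C and G are knaves" is indeed false.
B (knave): "G is a knave if and only if I am a knave" — false. ✓
C is a knight; "F is a knave, or B is a knave" is True, as required.
D is a knave; "at least 7 of us are knaves" is false, as required.
As a knight, E's statement "at least one of B and me is a knave" should be True; it is.
F is a knight; "D is a knave" is True, as required.
Since G is a knight, "D is a knave, or C is a knight" needs to be True, which holds.

A is a knave, B is a knave, C is a knight, D is a knave, E is a knight, F is a knight, and G is a knight.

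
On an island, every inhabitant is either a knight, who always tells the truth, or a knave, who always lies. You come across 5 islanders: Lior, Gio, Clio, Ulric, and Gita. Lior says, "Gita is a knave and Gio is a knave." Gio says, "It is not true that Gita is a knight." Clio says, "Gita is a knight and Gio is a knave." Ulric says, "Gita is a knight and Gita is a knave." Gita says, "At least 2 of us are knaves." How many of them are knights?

The unique consistent assignment is Lior=knave, Gio=knave, Clio=knight, Ulric=knave, Gita=knight.
That has 2 knights.

2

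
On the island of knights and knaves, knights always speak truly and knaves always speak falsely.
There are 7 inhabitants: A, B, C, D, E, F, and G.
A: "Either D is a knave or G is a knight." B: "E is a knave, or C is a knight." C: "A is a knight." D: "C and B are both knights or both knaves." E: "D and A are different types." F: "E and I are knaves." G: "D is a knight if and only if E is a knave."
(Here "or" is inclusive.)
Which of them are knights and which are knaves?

A (knave): "either D is a knave or G is a knight" — false. ✓
As a knave, B's statement "E is a knave, or C is a knight" should be false; it is.
C is a knave, and the claim "A is a knight" is indeed false.
D is a knight, so "C and B are both knights or both knaves" must be True — and it is.
Since E is a knight, "D and A are different types" needs to be True, which holds.
F is a knave, and the claim "E and I are knaves" is indeed false.
G is a knave, and the claim "D is a knight if and only if E is a knave" is indeed false.

A is a knave, B is a knave, C is a knave, D is a knight, E is a knight, F is a knave, and G is a knave.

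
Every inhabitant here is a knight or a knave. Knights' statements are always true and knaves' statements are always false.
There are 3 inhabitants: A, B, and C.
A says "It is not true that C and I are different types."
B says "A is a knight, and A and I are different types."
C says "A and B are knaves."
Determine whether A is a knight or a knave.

A is a knave.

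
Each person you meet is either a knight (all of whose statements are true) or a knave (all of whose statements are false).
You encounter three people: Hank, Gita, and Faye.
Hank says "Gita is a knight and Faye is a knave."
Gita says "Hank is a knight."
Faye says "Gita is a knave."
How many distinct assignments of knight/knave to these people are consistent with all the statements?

2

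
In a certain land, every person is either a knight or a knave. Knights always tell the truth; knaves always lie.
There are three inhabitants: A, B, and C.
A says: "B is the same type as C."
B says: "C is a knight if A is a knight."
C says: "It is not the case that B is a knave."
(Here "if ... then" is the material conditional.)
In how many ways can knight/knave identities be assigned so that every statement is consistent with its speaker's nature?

2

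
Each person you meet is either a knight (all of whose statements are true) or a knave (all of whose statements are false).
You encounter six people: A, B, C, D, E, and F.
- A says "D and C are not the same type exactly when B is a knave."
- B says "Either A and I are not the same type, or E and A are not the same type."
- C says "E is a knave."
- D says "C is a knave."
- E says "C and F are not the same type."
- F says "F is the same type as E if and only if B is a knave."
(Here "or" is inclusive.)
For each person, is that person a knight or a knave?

Knights: B, C, and F. Knaves: A, D, and E.

As a knave, A's statement "D and C are not the same type exactly when B is a knave" should be False; it is.
B is a knight; "either A and I are not the same type, or E and A are not the same type" is true, as required.
C is a knight, so "E is a knave" must be true — and it is.
D is a knave, so "C is a knave" must be False — and it is.
As a knave, E's statement "C and F are not the same type" should be False; it is.
Since F is a knight, "F is the same type as E if and only if B is a knave" needs to be true, which holds.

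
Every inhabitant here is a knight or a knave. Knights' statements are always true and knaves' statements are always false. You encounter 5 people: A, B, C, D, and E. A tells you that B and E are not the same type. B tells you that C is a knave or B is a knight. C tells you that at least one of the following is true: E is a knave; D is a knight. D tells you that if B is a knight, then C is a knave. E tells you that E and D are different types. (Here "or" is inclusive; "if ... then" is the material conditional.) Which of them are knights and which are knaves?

A is a knight, B is a knight, C is a knight, D is a knave, and E is a knave.

A is a knight, and the claim "B and E are not the same type" is indeed True.
B (knight): "C is a knave or B is a knight" — True. ✓
C is a knight, so "at least one of the following is true: E is a knave; D is a knight" must be True — and it is.
D is a knave; "if B is a knight, then C is a knave" is False, as required.
E (knave): "E and D are different types" — False. ✓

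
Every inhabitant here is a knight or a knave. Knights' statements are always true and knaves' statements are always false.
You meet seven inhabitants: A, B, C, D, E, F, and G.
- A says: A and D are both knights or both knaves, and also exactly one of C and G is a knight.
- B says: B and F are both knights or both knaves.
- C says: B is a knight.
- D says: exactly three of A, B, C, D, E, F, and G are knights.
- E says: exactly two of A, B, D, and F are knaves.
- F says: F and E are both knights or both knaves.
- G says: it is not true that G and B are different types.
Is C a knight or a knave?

C is a knight.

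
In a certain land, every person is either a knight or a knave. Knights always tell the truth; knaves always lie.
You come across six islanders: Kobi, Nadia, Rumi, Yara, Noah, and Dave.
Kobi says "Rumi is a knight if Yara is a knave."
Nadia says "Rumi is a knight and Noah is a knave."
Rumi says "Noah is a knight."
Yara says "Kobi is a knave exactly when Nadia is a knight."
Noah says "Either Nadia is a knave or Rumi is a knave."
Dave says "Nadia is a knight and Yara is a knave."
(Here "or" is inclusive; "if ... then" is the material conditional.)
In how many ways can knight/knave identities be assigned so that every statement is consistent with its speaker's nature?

1

Consistent assignments:
  Kobi=knight, Nadia=knave, Rumi=knight, Yara=knight, Noah=knight, Dave=knave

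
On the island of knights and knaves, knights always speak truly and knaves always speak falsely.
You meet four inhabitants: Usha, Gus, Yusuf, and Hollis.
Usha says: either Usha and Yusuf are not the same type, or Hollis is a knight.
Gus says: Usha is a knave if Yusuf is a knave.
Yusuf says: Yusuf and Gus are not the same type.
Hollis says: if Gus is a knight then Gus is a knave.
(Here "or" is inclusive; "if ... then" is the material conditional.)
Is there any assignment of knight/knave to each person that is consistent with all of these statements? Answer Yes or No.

Yes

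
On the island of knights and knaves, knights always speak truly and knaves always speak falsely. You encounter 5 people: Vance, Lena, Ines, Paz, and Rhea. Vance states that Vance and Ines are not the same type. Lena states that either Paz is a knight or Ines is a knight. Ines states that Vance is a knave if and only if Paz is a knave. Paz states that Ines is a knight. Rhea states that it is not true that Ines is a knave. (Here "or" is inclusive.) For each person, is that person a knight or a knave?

Vance is a knight, Lena is a knave, Ines is a knave, Paz is a knave, and Rhea is a knave.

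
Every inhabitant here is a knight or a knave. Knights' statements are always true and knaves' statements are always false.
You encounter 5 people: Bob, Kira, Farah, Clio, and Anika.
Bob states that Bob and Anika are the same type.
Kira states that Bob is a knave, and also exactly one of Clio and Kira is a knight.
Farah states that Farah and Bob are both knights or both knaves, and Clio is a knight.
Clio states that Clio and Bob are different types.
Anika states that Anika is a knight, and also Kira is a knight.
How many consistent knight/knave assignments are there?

1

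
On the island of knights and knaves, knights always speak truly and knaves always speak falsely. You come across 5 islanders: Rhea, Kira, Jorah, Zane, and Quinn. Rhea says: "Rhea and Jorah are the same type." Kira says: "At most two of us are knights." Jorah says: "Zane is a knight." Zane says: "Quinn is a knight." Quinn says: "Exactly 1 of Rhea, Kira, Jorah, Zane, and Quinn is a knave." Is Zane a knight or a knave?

Zane is a knight.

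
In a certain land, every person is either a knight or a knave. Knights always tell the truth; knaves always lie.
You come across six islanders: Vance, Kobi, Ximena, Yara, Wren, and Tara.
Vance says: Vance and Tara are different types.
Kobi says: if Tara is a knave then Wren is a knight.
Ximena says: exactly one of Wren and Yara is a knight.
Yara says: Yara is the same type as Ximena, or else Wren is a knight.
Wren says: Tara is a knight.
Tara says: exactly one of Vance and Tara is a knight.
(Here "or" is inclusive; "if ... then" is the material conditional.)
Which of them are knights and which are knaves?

Since Vance is a knave, "Vance and Tara are different types" needs to be false, which holds.
Kobi is a knave, so "if Tara is a knave then Wren is a knight" must be false — and it is.
Ximena is a knight, so "exactly one of Wren and Yara is a knight" must be true — and it is.
Yara is a knight, so "Yara is the same type as Ximena, or else Wren is a knight" must be true — and it is.
Wren is a knave; "Tara is a knight" is false, as required.
Since Tara is a knave, "exactly one of Vance and Tara is a knight" needs to be false, which holds.

Vance is a knave, Kobi is a knave, Ximena is a knight, Yara is a knight, Wren is a knave, and Tara is a knave.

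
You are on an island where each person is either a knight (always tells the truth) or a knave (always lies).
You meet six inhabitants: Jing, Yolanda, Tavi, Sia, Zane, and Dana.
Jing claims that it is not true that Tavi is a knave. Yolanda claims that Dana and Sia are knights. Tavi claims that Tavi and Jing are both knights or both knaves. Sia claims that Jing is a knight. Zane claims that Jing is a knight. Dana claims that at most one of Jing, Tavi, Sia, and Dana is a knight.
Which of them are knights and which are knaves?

Jing (knight): "it is not true that Tavi is a knave" — true. ✓
Yolanda (knave): "Dana and Sia are knights" — false. ✓
Tavi is a knight, and the claim "Tavi and Jing are both knights or both knaves" is indeed true.
Since Sia is a knight, "Jing is a knight" needs to be true, which holds.
As a knight, Zane's statement "Jing is a knight" should be true; it is.
Since Dana is a knave, "at most one of Jing, Tavi, Sia, and Dana is a knight" needs to be false, which holds.

Jing is a knight, Yolanda is a knave, Tavi is a knight, Sia is a knight, Zane is a knight, and Dana is a knave.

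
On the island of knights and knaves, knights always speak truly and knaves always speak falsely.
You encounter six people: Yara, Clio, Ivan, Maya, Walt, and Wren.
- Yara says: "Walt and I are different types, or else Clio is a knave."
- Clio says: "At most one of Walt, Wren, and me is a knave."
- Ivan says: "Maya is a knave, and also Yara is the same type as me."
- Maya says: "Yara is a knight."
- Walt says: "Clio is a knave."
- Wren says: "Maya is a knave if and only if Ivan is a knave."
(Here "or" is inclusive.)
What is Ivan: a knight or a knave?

Consistent assignments: {Yara=knight, Clio=knave, Ivan=knave, Maya=knight, Walt=knight, Wren=knave}
In every consistent assignment, Ivan is a knave.

Ivan is a knave.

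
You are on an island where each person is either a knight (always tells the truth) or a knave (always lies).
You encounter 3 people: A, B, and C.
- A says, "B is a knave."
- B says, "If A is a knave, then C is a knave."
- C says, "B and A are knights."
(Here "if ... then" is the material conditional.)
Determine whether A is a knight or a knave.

A is a knave.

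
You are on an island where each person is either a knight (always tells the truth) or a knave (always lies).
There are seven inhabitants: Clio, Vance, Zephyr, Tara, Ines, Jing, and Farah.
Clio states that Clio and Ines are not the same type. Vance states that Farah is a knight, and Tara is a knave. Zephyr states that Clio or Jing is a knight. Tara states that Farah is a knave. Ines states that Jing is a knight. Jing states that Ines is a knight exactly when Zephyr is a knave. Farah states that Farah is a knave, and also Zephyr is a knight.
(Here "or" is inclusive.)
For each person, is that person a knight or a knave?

Knights: Tara. Knaves: Clio, Vance, Zephyr, Ines, Jing, and Farah.

As a knave, Clio's statement "Clio and Ines are not the same type" should be false; it is.
Since Vance is a knave, "Farah is a knight, and Tara is a knave" needs to be false, which holds.
Zephyr is a knave, and the claim "Clio or Jing is a knight" is indeed false.
Tara is a knight, so "Farah is a knave" must be True — and it is.
As a knave, Ines's statement "Jing is a knight" should be false; it is.
Jing is a knave, so "Ines is a knight exactly when Zephyr is a knave" must be false — and it is.
Farah (knave): "Farah is a knave, and also Zephyr is a knight" — false. ✓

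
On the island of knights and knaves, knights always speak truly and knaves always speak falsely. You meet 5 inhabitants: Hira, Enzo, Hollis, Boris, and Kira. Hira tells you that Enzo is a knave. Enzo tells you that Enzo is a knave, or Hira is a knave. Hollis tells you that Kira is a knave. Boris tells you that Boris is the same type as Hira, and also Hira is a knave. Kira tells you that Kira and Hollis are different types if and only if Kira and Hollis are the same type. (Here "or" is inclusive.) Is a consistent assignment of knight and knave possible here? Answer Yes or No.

No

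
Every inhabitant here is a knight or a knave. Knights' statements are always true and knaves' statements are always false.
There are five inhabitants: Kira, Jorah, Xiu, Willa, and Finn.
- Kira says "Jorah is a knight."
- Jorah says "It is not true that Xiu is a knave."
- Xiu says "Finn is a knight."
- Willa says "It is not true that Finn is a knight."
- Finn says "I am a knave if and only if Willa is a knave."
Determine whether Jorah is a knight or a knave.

Jorah is a knave.

Consistent assignments: {Kira=knave, Jorah=knave, Xiu=knave, Willa=knight, Finn=knave}
In every consistent assignment, Jorah is a knave.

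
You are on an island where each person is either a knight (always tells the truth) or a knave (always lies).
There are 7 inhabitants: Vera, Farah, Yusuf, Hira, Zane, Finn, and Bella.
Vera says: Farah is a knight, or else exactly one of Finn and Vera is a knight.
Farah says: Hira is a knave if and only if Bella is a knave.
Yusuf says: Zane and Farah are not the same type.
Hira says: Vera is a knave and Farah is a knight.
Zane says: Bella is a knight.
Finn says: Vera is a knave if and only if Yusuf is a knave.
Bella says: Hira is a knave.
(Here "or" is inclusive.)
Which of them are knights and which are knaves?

Vera is a knave, Farah is a knave, Yusuf is a knight, Hira is a knave, Zane is a knight, Finn is a knave, and Bella is a knight.

Vera is a knave; "Farah is a knight, or else exactly one of Finn and Vera is a knight" is false, as required.
Farah is a knave, so "Hira is a knave if and only if Bella is a knave" must be false — and it is.
Yusuf is a knight; "Zane and Farah are not the same type" is True, as required.
Hira is a knave, and the claim "Vera is a knave and Farah is a knight" is indeed false.
Zane is a knight, and the claim "Bella is a knight" is indeed True.
Finn (knave): "Vera is a knave if and only if Yusuf is a knave" — false. ✓
Bella (knight): "Hira is a knave" — True. ✓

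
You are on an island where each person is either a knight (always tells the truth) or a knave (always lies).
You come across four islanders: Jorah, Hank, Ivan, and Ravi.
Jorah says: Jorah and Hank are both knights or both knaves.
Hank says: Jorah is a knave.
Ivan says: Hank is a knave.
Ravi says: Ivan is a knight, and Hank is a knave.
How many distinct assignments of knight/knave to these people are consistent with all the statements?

1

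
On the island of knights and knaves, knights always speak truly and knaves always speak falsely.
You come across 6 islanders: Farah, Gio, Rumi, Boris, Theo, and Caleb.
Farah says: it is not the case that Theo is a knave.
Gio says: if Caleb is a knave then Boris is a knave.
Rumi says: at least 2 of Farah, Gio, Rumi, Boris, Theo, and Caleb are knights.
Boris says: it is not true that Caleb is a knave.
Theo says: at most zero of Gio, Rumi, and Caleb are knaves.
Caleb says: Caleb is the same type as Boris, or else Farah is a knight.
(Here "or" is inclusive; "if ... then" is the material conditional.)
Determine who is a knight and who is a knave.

Since Farah is a knight, "it is not the case that Theo is a knave" needs to be True, which holds.
Gio is a knight, and the claim "if Caleb is a knave then Boris is a knave" is indeed True.
Rumi is a knight, so "at least 2 of Farah, Gio, Rumi, Boris, Theo, and Caleb are knights" must be True — and it is.
Boris is a knight; "it is not true that Caleb is a knave" is True, as required.
Theo (knight): "at most zero of Gio, Rumi, and Caleb are knaves" — True. ✓
Caleb is a knight; "Caleb is the same type as Boris, or else Farah is a knight" is True, as required.

Farah is a knight, Gio is a knight, Rumi is a knight, Boris is a knight, Theo is a knight, and Caleb is a knight.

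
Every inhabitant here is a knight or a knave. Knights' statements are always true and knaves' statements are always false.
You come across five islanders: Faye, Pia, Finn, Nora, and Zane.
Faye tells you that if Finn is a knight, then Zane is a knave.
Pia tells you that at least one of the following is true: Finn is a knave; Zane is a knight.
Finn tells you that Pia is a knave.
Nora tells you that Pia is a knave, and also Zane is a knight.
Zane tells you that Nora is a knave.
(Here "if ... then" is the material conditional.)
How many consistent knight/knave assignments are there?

1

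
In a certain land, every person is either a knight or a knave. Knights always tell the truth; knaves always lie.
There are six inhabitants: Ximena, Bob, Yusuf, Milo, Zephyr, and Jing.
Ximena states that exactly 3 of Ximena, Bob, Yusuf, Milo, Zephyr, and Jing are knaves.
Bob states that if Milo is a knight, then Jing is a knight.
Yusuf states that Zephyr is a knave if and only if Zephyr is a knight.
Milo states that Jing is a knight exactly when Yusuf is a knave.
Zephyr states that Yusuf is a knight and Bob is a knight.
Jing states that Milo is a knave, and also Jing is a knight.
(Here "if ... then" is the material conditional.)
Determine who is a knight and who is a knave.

Ximena is a knave, Bob is a knight, Yusuf is a knave, Milo is a knave, Zephyr is a knave, and Jing is a knave.

As a knave, Ximena's statement "exactly 3 of Ximena, Bob, Yusuf, Milo, Zephyr, and Jing are knaves" should be False; it is.
Bob (knight): "if Milo is a knight, then Jing is a knight" — True. ✓
As a knave, Yusuf's statement "Zephyr is a knave if and only if Zephyr is a knight" should be False; it is.
Since Milo is a knave, "Jing is a knight exactly when Yusuf is a knave" needs to be False, which holds.
Zephyr is a knave, so "Yusuf is a knight and Bob is a knight" must be False — and it is.
As a knave, Jing's statement "Milo is a knave, and also Jing is a knight" should be False; it is.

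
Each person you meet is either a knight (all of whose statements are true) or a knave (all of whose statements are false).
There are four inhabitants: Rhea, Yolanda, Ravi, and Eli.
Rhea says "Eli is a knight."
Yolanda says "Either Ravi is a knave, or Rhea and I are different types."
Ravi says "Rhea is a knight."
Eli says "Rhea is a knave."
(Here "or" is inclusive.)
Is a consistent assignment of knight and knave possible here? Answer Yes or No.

Checking all 16 assignments, each has at least one speaker whose statement's truth value contradicts their type.

No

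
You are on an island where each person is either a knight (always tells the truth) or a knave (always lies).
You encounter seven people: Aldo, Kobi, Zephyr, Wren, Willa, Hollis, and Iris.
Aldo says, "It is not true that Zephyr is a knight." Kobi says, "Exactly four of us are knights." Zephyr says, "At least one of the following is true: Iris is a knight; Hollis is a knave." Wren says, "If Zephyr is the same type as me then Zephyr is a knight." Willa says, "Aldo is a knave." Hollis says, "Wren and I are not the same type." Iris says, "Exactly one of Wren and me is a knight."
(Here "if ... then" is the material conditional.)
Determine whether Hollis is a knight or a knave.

Hollis is a knight.

Consistent assignments: {Aldo=knight, Kobi=knave, Zephyr=knave, Wren=knave, Willa=knave, Hollis=knight, Iris=knave}
In every consistent assignment, Hollis is a knight.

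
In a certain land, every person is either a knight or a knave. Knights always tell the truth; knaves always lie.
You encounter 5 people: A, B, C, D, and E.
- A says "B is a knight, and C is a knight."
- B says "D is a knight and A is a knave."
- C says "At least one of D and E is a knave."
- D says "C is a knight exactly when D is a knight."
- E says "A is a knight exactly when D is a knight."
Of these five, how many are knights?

The unique consistent assignment is A=knave, B=knave, C=knight, D=knave, E=knight.
That has 2 knights.

2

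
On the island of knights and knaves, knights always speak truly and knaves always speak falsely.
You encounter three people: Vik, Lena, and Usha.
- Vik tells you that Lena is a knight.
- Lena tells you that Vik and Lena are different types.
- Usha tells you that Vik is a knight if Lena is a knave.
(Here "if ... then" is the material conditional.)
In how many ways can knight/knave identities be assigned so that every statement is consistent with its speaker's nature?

1

Consistent assignments:
  Vik=knave, Lena=knave, Usha=knave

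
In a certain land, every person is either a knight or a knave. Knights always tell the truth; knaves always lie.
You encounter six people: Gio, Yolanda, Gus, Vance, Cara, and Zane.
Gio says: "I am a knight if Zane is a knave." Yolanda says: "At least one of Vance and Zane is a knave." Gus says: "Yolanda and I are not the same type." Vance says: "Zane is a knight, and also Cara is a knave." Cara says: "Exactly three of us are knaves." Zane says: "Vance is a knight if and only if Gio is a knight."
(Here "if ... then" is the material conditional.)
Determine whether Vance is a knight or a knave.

Consistent assignments: {Gio=knight, Yolanda=knave, Gus=knight, Vance=knight, Cara=knave, Zane=knight}
In every consistent assignment, Vance is a knight.

Vance is a knight.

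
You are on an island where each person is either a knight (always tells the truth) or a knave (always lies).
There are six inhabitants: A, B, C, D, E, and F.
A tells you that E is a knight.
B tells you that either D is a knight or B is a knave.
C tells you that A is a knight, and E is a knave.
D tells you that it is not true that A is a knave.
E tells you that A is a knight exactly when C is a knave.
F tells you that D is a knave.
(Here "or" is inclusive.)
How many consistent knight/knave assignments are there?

1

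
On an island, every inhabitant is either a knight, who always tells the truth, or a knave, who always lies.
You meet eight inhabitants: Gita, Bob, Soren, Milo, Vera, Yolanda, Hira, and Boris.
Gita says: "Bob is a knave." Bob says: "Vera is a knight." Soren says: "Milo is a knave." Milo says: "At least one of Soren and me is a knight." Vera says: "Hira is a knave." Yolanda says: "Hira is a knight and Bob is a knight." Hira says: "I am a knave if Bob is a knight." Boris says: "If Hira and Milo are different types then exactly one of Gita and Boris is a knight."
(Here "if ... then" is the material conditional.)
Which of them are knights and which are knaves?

Knights: Gita, Milo, Hira, and Boris. Knaves: Bob, Soren, Vera, and Yolanda.

Gita is a knight, so "Bob is a knave" must be True — and it is.
Bob is a knave; "Vera is a knight" is False, as required.
Soren is a knave, and the claim "Milo is a knave" is indeed False.
Milo is a knight, so "at least one of Soren and me is a knight" must be True — and it is.
Vera (knave): "Hira is a knave" — False. ✓
Since Yolanda is a knave, "Hira is a knight and Bob is a knight" needs to be False, which holds.
Hira is a knight, so "I am a knave if Bob is a knight" must be True — and it is.
Boris is a knight, and the claim "if Hira and Milo are different types then exactly one of Gita and Boris is a knight" is indeed True.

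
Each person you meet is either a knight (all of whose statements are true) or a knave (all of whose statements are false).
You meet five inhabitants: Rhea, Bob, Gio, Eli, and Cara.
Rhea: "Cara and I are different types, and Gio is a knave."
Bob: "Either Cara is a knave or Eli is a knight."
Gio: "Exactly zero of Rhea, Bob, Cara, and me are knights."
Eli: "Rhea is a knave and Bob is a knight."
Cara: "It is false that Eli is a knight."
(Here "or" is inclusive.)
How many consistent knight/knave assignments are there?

1

Consistent assignments:
  Rhea=knave, Bob=knight, Gio=knave, Eli=knight, Cara=knave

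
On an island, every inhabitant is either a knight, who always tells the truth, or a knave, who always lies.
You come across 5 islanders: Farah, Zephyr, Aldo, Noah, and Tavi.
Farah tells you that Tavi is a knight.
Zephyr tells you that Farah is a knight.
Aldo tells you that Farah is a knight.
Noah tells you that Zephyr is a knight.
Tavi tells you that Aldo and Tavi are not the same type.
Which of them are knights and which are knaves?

Knights: none. Knaves: Farah, Zephyr, Aldo, Noah, and Tavi.

Suppose Farah is a knight. Then Farah's statement "Tavi is a knight" would have to be true. Checking the 16 ways to assign the others, none is consistent with every speaker.
(For instance, with Zephyr=knave, Aldo=knave, Noah=knave, Tavi=knave, Farah's claim "Tavi is a knight" comes out false where it would need to be true.)
So Farah must be a knave, making "Tavi is a knight" false. Taking Farah=knave, Zephyr=knave, Aldo=knave, Noah=knave, Tavi=knave, each remaining statement checks out:
  Zephyr (knave): "Farah is a knight" — false. ✓
  Aldo (knave): "Farah is a knight" — false. ✓
  Noah (knave): "Zephyr is a knight" — false. ✓
  Tavi (knave): "Aldo and Tavi are not the same type" — false. ✓
This is the unique consistent assignment.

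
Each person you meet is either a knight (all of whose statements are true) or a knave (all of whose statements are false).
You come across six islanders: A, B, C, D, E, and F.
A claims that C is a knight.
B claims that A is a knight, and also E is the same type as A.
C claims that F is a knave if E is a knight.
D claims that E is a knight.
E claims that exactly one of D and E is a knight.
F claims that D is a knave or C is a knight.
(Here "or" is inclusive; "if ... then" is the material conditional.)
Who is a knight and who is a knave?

A is a knight, so "C is a knight" must be True — and it is.
B is a knave, so "A is a knight, and also E is the same type as A" must be false — and it is.
C (knight): "F is a knave if E is a knight" — True. ✓
D is a knave, so "E is a knight" must be false — and it is.
E is a knave; "exactly one of D and E is a knight" is false, as required.
F is a knight, so "D is a knave or C is a knight" must be True — and it is.

A is a knight, B is a knave, C is a knight, D is a knave, E is a knave, and F is a knight.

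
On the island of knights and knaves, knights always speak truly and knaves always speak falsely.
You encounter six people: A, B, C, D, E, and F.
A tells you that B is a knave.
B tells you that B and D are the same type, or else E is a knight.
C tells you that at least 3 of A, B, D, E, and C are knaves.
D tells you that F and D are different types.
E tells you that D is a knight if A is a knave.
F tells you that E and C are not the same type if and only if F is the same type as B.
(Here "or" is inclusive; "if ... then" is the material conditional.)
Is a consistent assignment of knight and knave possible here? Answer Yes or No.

Yes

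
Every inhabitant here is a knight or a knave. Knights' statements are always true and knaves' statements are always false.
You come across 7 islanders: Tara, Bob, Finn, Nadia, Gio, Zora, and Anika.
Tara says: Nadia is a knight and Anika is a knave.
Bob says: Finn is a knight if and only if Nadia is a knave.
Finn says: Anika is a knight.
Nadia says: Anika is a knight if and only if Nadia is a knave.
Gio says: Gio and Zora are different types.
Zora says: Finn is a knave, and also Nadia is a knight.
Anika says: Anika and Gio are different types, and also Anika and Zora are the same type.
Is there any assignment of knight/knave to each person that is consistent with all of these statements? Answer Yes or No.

Yes

One consistent assignment: Tara=knave, Bob=knave, Finn=knave, Nadia=knave, Gio=knave, Zora=knave, Anika=knave.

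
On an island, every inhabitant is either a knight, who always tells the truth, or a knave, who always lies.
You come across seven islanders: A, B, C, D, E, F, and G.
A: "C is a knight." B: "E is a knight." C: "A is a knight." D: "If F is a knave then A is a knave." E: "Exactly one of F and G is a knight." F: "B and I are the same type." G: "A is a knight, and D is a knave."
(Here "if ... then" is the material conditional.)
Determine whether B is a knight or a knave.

Consistent assignments: {A=knight, B=knight, C=knight, D=knight, E=knight, F=knight, G=knave}; {A=knight, B=knight, C=knight, D=knave, E=knight, F=knave, G=knight}; {A=knave, B=knight, C=knave, D=knight, E=knight, F=knight, G=knave}
In every consistent assignment, B is a knight.

B is a knight.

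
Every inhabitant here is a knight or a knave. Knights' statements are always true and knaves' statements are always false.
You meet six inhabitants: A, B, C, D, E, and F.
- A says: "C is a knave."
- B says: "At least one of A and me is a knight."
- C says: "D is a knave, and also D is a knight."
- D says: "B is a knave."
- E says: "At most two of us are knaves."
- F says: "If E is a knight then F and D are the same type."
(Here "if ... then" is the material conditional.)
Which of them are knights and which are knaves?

A is a knight; "C is a knave" is true, as required.
B is a knight, so "at least one of A and me is a knight" must be true — and it is.
C is a knave, and the claim "D is a knave, and also D is a knight" is indeed False.
D is a knave, so "B is a knave" must be False — and it is.
E (knave): "at most two of us are knaves" — False. ✓
As a knight, F's statement "if E is a knight then F and D are the same type" should be true; it is.

A is a knight, B is a knight, C is a knave, D is a knave, E is a knave, and F is a knight.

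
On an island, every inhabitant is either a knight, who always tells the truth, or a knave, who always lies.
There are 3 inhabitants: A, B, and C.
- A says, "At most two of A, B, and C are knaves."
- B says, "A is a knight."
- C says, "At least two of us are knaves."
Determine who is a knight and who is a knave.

As a knight, A's statement "at most two of A, B, and C are knaves" should be true; it is.
B is a knight, so "A is a knight" must be true — and it is.
C (knave): "at least two of us are knaves" — false. ✓

Knights: A and B. Knaves: C.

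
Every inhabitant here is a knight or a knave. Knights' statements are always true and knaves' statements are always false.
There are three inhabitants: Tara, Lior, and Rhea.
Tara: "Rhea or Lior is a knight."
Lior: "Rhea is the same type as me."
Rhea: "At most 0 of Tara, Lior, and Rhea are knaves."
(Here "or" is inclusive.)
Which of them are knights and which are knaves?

Tara is a knight, Lior is a knight, and Rhea is a knight.

Suppose Tara is a knave. Then Tara's statement "Rhea or Lior is a knight" would have to be false. Checking the 4 ways to assign the others, none is consistent with every speaker.
(For instance, with Lior=knight, Rhea=knight, Tara's claim "Rhea or Lior is a knight" comes out true where it would need to be false.)
So Tara must be a knight, making "Rhea or Lior is a knight" true. Taking Tara=knight, Lior=knight, Rhea=knight, each remaining statement checks out:
  Lior (knight): "Rhea is the same type as me" — true. ✓
  Rhea (knight): "at most 0 of Tara, Lior, and Rhea are knaves" — true. ✓
This is the unique consistent assignment.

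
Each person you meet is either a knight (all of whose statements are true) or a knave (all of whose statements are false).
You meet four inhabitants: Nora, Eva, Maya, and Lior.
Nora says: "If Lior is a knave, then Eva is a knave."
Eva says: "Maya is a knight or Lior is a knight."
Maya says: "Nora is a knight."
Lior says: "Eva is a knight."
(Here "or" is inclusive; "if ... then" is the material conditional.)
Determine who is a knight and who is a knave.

Nora is a knight; "if Lior is a knave, then Eva is a knave" is true, as required.
Eva is a knight, so "Maya is a knight or Lior is a knight" must be true — and it is.
Maya is a knight, and the claim "Nora is a knight" is indeed true.
Lior is a knight, so "Eva is a knight" must be true — and it is.

Nora is a knight, Eva is a knight, Maya is a knight, and Lior is a knight.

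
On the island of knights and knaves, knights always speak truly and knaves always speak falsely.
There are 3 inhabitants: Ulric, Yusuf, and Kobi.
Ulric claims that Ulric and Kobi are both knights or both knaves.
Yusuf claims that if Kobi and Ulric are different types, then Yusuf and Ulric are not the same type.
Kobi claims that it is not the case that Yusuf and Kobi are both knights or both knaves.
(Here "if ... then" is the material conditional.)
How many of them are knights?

1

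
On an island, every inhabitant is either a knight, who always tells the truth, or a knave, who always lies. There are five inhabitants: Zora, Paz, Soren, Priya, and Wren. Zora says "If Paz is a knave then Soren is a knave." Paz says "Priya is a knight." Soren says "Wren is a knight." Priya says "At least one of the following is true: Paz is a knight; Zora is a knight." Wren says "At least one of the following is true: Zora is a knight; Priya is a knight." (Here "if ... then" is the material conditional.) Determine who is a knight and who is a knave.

Zora is a knight, Paz is a knight, Soren is a knight, Priya is a knight, and Wren is a knight.

Suppose Zora is a knave. Then Zora's statement "if Paz is a knave then Soren is a knave" would have to be false. Checking the 16 ways to assign the others, none is consistent with every speaker.
(For instance, with Paz=knight, Soren=knight, Priya=knight, Wren=knight, Zora's claim "if Paz is a knave then Soren is a knave" comes out true where it would need to be false.)
So Zora must be a knight, making "if Paz is a knave then Soren is a knave" true. Taking Zora=knight, Paz=knight, Soren=knight, Priya=knight, Wren=knight, each remaining statement checks out:
  Paz (knight): "Priya is a knight" — true. ✓
  Soren (knight): "Wren is a knight" — true. ✓
  Priya (knight): "at least one of the following is true: Paz is a knight; Zora is a knight" — true. ✓
  Wren (knight): "at least one of the following is true: Zora is a knight; Priya is a knight" — true. ✓
This is the unique consistent assignment.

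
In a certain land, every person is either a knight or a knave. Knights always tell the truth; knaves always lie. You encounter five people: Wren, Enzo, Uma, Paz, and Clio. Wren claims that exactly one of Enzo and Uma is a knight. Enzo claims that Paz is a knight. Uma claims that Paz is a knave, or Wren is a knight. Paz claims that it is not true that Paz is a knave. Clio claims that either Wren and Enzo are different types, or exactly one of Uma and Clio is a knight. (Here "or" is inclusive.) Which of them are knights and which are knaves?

Knights: Wren, Uma, and Clio. Knaves: Enzo and Paz.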